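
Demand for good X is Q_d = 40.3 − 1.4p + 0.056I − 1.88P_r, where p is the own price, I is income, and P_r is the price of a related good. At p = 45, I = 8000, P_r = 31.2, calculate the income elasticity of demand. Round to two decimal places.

Q_d = 40.3 − 1.4(45) + 0.056(8000) − 1.88(31.2) = 40.3 − 63 + 448 − 58.656 = 366.644.
∂Q_d/∂I = +0.056, so E_I = 0.056·(8000/366.644) ≈ 1.22.
E_I > 1: normal good (luxury).

1.22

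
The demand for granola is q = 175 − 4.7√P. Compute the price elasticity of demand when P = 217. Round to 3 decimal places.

-0.327

At P = 217, q = 105.7647.
dq/dP = −4.7/(2√P) = −4.7/(2·14.7309).
Point elasticity E = (dq/dP)·(P/q) = -0.1595 × 217/105.7647 ≈ -0.327.
|E| < 1, so demand is inelastic at this price.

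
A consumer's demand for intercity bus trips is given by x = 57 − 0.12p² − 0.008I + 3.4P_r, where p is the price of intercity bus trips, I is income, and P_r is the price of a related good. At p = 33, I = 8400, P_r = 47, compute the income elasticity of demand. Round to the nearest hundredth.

First evaluate x: 57 − 0.12(33)² − 0.008(8400) + 3.4(47) = 57 − 130.68 − 67.2 + 159.8 = 18.92.
∂x/∂I = −0.008, so E_I = -0.008·(8400/18.92) ≈ -3.55.
E_I < 0: inferior good.

-3.55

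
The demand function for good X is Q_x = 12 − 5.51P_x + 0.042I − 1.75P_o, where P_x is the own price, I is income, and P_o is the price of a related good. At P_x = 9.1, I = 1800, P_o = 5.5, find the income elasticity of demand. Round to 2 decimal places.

First evaluate Q_x: 12 − 5.51(9.1) + 0.042(1800) − 1.75(5.5) = 12 − 50.141 + 75.6 − 9.625 = 27.834.
∂Q_x/∂I = +0.042, so E_I = 0.042·(1800/27.834) ≈ 2.72.
E_I > 1: normal good (luxury).

2.72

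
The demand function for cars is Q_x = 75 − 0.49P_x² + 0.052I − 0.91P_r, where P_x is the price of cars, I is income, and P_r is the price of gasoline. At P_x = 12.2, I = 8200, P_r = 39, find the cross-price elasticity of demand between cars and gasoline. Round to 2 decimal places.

At the given point, Q_x = 75 − 0.49(12.2)² + 0.052(8200) − 0.91(39) = 75 − 72.9316 + 426.4 − 35.49 = 392.9784.
∂Q_x/∂P_r = −0.91, so E_xy = -0.91·(39/392.9784) ≈ -0.09.
E_xy < 0: the goods are complements.

-0.09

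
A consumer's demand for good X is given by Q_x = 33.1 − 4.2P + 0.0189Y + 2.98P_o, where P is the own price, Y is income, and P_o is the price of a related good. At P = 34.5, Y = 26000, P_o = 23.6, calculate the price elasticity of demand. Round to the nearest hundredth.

First evaluate Q_x: 33.1 − 4.2(34.5) + 0.0189(26000) + 2.98(23.6) = 33.1 − 144.9 + 491.4 + 70.328 = 449.928.
∂Q_x/∂P = −4.2, so E_p = (−4.2)·(34.5/449.928) ≈ -0.32.
|E_p| < 1: demand is inelastic.

-0.32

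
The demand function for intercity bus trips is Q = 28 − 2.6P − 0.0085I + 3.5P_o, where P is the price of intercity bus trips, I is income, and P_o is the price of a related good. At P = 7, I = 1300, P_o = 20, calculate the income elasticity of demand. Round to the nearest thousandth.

Q = 28 − 2.6(7) − 0.0085(1300) + 3.5(20) = 28 − 18.2 − 11.05 + 70 = 68.75.
∂Q/∂I = −0.0085, so E_I = -0.0085·(1300/68.75) ≈ -0.161.
E_I < 0: inferior good.

-0.161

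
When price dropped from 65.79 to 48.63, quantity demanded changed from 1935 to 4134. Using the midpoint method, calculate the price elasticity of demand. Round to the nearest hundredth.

%ΔQ = (4134 − 1935)/[(1935 + 4134)/2] = 2199/3034.5 ≈ 0.7247.
%Δp = (48.63 − 65.79)/[(65.79 + 48.63)/2] = -17.16/57.21 ≈ -0.2999.
Arc elasticity E = %ΔQ/%Δp ≈ 0.7247/-0.2999 ≈ -2.42.
|E| > 1: demand is elastic over this range.

-2.42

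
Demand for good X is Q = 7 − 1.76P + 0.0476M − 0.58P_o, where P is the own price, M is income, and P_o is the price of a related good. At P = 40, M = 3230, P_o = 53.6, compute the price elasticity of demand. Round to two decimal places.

-1.19

Substituting, Q = 7 − 1.76(40) + 0.0476(3230) − 0.58(53.6) = 7 − 70.4 + 153.748 − 31.088 = 59.26.
∂Q/∂P = −1.76, so E_p = (−1.76)·(40/59.26) ≈ -1.19.
|E_p| > 1: demand is elastic.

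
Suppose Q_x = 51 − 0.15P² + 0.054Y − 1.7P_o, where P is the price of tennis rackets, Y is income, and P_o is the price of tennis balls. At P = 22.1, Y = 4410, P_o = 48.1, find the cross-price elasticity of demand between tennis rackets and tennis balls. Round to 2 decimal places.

Substituting, Q_x = 51 − 0.15(22.1)² + 0.054(4410) − 1.7(48.1) = 51 − 73.2615 + 238.14 − 81.77 = 134.1085.
∂Q_x/∂P_o = −1.7, so E_xy = -1.7·(48.1/134.1085) ≈ -0.61.
E_xy < 0: the goods are complements.

-0.61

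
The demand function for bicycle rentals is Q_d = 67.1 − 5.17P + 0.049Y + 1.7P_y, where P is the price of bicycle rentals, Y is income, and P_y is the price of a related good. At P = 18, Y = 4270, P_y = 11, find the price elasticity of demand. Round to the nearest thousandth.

At the given point, Q_d = 67.1 − 5.17(18) + 0.049(4270) + 1.7(11) = 67.1 − 93.06 + 209.23 + 18.7 = 201.97.
∂Q_d/∂P = −5.17, so E_p = (−5.17)·(18/201.97) ≈ -0.461.
|E_p| < 1: demand is inelastic.

-0.461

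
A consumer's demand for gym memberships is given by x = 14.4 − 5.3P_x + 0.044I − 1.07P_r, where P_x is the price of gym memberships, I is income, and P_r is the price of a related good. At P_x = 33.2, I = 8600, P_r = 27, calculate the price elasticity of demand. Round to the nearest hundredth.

-0.94

Evaluating quantity at (P_x, I, P_r) gives x = 14.4 − 5.3(33.2) + 0.044(8600) − 1.07(27) = 14.4 − 175.96 + 378.4 − 28.89 = 187.95.
∂x/∂P_x = −5.3, so E_p = (−5.3)·(33.2/187.95) ≈ -0.94.
|E_p| < 1: demand is inelastic.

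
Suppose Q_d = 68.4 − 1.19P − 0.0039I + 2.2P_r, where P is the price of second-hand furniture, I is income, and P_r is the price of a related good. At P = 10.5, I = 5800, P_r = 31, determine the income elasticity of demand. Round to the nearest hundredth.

-0.22

At the given point, Q_d = 68.4 − 1.19(10.5) − 0.0039(5800) + 2.2(31) = 68.4 − 12.495 − 22.62 + 68.2 = 101.485.
∂Q_d/∂I = −0.0039, so E_I = -0.0039·(5800/101.485) ≈ -0.22.
E_I < 0: inferior good.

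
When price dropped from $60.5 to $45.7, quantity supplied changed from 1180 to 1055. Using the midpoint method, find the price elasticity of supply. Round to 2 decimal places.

%ΔQ = (1055 − 1180)/[(1180 + 1055)/2] = -125/1117.5 ≈ -0.1119.
%ΔP = (45.7 − 60.5)/[(60.5 + 45.7)/2] = -14.8/53.1 ≈ -0.2787.
Arc elasticity E = %ΔQ/%ΔP ≈ -0.1119/-0.2787 ≈ 0.40.
|E| < 1: supply is inelastic over this range.

0.40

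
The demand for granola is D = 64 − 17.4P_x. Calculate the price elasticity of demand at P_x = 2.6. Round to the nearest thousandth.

-2.412

At P_x = 2.6, D = 18.76.
dD/dP_x = −17.4.
Point elasticity E = (dD/dP_x)·(P_x/D) = -17.4 × 2.6/18.76 ≈ -2.412.
|E| > 1, so demand is elastic at this price.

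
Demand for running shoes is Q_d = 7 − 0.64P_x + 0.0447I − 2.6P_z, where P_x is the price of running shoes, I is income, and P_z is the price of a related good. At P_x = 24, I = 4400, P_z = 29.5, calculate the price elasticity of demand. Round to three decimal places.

-0.138

Q_d = 7 − 0.64(24) + 0.0447(4400) − 2.6(29.5) = 7 − 15.36 + 196.68 − 76.7 = 111.62.
∂Q_d/∂P_x = −0.64, so E_p = (−0.64)·(24/111.62) ≈ -0.138.
|E_p| < 1: demand is inelastic.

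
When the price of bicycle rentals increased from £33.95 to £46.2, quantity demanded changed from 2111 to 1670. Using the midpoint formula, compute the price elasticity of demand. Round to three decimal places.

%Δq = (1670 − 2111)/[(2111 + 1670)/2] = -441/1890.5 ≈ -0.2333.
%ΔP = (46.2 − 33.95)/[(33.95 + 46.2)/2] = 12.25/40.075 ≈ 0.3057.
Arc elasticity E = %Δq/%ΔP ≈ -0.2333/0.3057 ≈ -0.763.
|E| < 1: demand is inelastic over this range.

-0.763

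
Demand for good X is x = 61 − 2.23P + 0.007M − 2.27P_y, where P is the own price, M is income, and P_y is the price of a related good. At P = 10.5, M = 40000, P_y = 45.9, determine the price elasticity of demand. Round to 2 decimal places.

-0.11

First evaluate x: 61 − 2.23(10.5) + 0.007(40000) − 2.27(45.9) = 61 − 23.415 + 280 − 104.193 = 213.392.
∂x/∂P = −2.23, so E_p = (−2.23)·(10.5/213.392) ≈ -0.11.
|E_p| < 1: demand is inelastic.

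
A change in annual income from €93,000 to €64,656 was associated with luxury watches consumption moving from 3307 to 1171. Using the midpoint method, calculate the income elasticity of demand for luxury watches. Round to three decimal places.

%ΔQ = (1171 − 3307)/[(3307+1171)/2] = -2136/2239 ≈ -0.9540.
%ΔI = (64,656 − 93,000)/[(93,000+64,656)/2] = -28344/78828 ≈ -0.3596.
E_I = %ΔQ/%ΔI ≈ 2.653.
E_I > 1: normal good (luxury).

2.653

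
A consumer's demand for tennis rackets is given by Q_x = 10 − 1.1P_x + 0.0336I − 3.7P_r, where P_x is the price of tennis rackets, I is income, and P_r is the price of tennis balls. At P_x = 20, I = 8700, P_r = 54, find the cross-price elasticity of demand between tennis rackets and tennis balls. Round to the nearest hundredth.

Evaluating quantity at (P_x, I, P_r) gives Q_x = 10 − 1.1(20) + 0.0336(8700) − 3.7(54) = 10 − 22 + 292.32 − 199.8 = 80.52.
∂Q_x/∂P_r = −3.7, so E_xy = -3.7·(54/80.52) ≈ -2.48.
E_xy < 0: the goods are complements.

-2.48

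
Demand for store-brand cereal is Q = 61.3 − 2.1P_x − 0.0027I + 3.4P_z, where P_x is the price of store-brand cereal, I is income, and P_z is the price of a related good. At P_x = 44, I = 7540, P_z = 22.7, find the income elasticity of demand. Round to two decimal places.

-0.79

Evaluating quantity at (P_x, I, P_z) gives Q = 61.3 − 2.1(44) − 0.0027(7540) + 3.4(22.7) = 61.3 − 92.4 − 20.358 + 77.18 = 25.722.
∂Q/∂I = −0.0027, so E_I = -0.0027·(7540/25.722) ≈ -0.79.
E_I < 0: inferior good.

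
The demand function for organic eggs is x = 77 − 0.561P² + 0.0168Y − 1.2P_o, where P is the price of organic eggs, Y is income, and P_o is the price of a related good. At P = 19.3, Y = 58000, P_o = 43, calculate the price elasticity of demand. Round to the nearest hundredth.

At the given point, x = 77 − 0.561(19.3)² + 0.0168(58000) − 1.2(43) = 77 − 208.9669 + 974.4 − 51.6 = 790.8331.
∂x/∂P = −2·0.561·P = -21.6546, so E_p = -21.6546·(19.3/790.8331) ≈ -0.53.
|E_p| < 1: demand is inelastic.

-0.53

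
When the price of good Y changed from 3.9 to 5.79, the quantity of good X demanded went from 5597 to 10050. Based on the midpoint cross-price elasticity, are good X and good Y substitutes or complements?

%ΔQ_x = (10050 − 5597)/[(5597+10050)/2] = 4453/7823.5 ≈ 0.5692.
%ΔP_y = (5.79 − 3.9)/[(3.9+5.79)/2] ≈ 0.3901.
E_xy = 0.5692/0.3901 ≈ 1.459.
E_xy > 0, so the goods are substitutes.

substitutes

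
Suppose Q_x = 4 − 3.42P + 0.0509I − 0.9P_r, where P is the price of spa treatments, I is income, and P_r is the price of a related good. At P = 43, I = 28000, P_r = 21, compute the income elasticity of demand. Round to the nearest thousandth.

1.128

Substituting, Q_x = 4 − 3.42(43) + 0.0509(28000) − 0.9(21) = 4 − 147.06 + 1425.2 − 18.9 = 1263.24.
∂Q_x/∂I = +0.0509, so E_I = 0.0509·(28000/1263.24) ≈ 1.128.
E_I > 1: normal good (luxury).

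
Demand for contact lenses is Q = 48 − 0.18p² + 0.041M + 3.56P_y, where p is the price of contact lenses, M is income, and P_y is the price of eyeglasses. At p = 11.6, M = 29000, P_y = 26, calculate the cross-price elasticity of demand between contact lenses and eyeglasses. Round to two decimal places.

Evaluating quantity at (p, M, P_y) gives Q = 48 − 0.18(11.6)² + 0.041(29000) + 3.56(26) = 48 − 24.2208 + 1189 + 92.56 = 1305.3392.
∂Q/∂P_y = +3.56, so E_xy = 3.56·(26/1305.3392) ≈ 0.07.
E_xy > 0: the goods are substitutes.

0.07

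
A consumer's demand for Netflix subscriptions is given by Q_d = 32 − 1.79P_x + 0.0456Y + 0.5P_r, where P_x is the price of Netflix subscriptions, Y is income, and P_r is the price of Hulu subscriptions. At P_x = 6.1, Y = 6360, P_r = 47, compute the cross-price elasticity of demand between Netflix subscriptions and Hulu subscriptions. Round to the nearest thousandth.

Evaluating quantity at (P_x, Y, P_r) gives Q_d = 32 − 1.79(6.1) + 0.0456(6360) + 0.5(47) = 32 − 10.919 + 290.016 + 23.5 = 334.597.
∂Q_d/∂P_r = +0.5, so E_xy = 0.5·(47/334.597) ≈ 0.070.
E_xy > 0: the goods are substitutes.

0.070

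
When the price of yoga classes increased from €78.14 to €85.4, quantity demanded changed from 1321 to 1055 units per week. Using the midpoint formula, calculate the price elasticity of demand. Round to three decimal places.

%Δq = (1055 − 1321)/[(1321 + 1055)/2] = -266/1188 ≈ -0.2239.
%Δp = (85.4 − 78.14)/[(78.14 + 85.4)/2] = 7.26/81.77 ≈ 0.0888.
Arc elasticity E = %Δq/%Δp ≈ -0.2239/0.0888 ≈ -2.522.
|E| > 1: demand is elastic over this range.

-2.522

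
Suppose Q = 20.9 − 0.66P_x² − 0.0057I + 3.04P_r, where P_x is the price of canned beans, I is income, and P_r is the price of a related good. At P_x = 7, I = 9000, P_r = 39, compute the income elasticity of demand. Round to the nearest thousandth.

Substituting, Q = 20.9 − 0.66(7)² − 0.0057(9000) + 3.04(39) = 20.9 − 32.34 − 51.3 + 118.56 = 55.82.
∂Q/∂I = −0.0057, so E_I = -0.0057·(9000/55.82) ≈ -0.919.
E_I < 0: inferior good.

-0.919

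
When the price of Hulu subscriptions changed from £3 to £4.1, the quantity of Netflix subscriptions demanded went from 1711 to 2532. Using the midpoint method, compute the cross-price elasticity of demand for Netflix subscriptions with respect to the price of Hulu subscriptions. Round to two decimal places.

1.25

%ΔQ_x = (2532 − 1711)/[(1711+2532)/2] = 821/2121.5 ≈ 0.3870.
%ΔP_y = (4.1 − 3)/[(3+4.1)/2] ≈ 0.3099.
E_xy = 0.3870/0.3099 ≈ 1.25.
E_xy > 0, so Netflix subscriptions and Hulu subscriptions are substitutes.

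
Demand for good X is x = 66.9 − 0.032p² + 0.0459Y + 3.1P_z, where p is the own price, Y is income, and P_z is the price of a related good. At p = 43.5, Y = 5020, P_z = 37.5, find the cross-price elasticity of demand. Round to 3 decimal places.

Evaluating quantity at (p, Y, P_z) gives x = 66.9 − 0.032(43.5)² + 0.0459(5020) + 3.1(37.5) = 66.9 − 60.552 + 230.418 + 116.25 = 353.016.
∂x/∂P_z = +3.1, so E_xy = 3.1·(37.5/353.016) ≈ 0.329.
E_xy > 0: the goods are substitutes.

0.329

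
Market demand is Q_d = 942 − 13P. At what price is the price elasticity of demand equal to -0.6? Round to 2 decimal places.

27.17

Set −bP/(a − bP) = −0.6 ⇒ bP = 0.6(a − bP) ⇒ bP(1+0.6) = 0.6·a.
P = 0.6·942/(13·1.6) ≈ 27.17.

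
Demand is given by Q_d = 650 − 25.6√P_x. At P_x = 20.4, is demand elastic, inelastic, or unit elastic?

inelastic

At P_x = 20.4, Q_d = 534.3741.
dQ_d/dP_x = −25.6/(2√P_x) = −25.6/(2·4.5166).
Point elasticity E = (dQ_d/dP_x)·(P_x/Q_d) = -2.834 × 20.4/534.3741 ≈ -0.108.
|E| ≈ 0.108 < 1, so demand is inelastic.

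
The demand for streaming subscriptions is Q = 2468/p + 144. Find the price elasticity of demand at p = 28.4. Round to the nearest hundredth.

-0.38

At p = 28.4, Q = 230.9014.
dQ/dp = −2468/p² = −3.0599.
Point elasticity E = (dQ/dp)·(p/Q) = -3.0599 × 28.4/230.9014 ≈ -0.38.
|E| < 1, so demand is inelastic at this price.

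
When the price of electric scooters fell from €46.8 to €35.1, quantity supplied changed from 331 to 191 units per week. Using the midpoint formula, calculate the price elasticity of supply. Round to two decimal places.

1.88

%ΔQ = (191 − 331)/[(331 + 191)/2] = -140/261 ≈ -0.5364.
%Δp = (35.1 − 46.8)/[(46.8 + 35.1)/2] = -11.7/40.95 ≈ -0.2857.
Arc elasticity E = %ΔQ/%Δp ≈ -0.5364/-0.2857 ≈ 1.88.
|E| > 1: supply is elastic over this range.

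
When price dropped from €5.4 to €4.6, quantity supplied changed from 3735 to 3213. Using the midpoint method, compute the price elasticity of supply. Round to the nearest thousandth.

0.939

%Δq = (3213 − 3735)/[(3735 + 3213)/2] = -522/3474 ≈ -0.1503.
%ΔP = (4.6 − 5.4)/[(5.4 + 4.6)/2] = -0.8/5 ≈ -0.1600.
Arc elasticity E = %Δq/%ΔP ≈ -0.1503/-0.1600 ≈ 0.939.
|E| < 1: supply is inelastic over this range.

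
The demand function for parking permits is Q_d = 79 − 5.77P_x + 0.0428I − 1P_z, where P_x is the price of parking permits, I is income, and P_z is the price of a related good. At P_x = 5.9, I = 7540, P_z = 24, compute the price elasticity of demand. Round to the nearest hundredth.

At the given point, Q_d = 79 − 5.77(5.9) + 0.0428(7540) − 1(24) = 79 − 34.043 + 322.712 − 24 = 343.669.
∂Q_d/∂P_x = −5.77, so E_p = (−5.77)·(5.9/343.669) ≈ -0.10.
|E_p| < 1: demand is inelastic.

-0.10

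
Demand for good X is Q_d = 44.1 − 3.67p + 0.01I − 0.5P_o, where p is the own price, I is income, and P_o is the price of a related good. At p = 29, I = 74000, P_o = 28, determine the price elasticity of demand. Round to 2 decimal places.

-0.16

Evaluating quantity at (p, I, P_o) gives Q_d = 44.1 − 3.67(29) + 0.01(74000) − 0.5(28) = 44.1 − 106.43 + 740 − 14 = 663.67.
∂Q_d/∂p = −3.67, so E_p = (−3.67)·(29/663.67) ≈ -0.16.
|E_p| < 1: demand is inelastic.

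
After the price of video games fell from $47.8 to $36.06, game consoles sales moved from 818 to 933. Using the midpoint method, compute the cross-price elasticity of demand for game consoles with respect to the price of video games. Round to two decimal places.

-0.47

%ΔQ_x = (933 − 818)/[(818+933)/2] = 115/875.5 ≈ 0.1314.
%ΔP_y = (36.06 − 47.8)/[(47.8+36.06)/2] ≈ -0.2800.
E_xy = 0.1314/-0.2800 ≈ -0.47.
E_xy < 0, so game consoles and video games are complements.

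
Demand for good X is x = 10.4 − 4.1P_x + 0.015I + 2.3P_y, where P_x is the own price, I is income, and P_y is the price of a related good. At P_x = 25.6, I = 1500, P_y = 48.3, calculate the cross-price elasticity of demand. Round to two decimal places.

2.85

First evaluate x: 10.4 − 4.1(25.6) + 0.015(1500) + 2.3(48.3) = 10.4 − 104.96 + 22.5 + 111.09 = 39.03.
∂x/∂P_y = +2.3, so E_xy = 2.3·(48.3/39.03) ≈ 2.85.
E_xy > 0: the goods are substitutes.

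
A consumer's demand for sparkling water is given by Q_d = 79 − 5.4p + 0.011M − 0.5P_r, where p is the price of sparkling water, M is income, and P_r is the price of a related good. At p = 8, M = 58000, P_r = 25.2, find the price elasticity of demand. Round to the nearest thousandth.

-0.065

First evaluate Q_d: 79 − 5.4(8) + 0.011(58000) − 0.5(25.2) = 79 − 43.2 + 638 − 12.6 = 661.2.
∂Q_d/∂p = −5.4, so E_p = (−5.4)·(8/661.2) ≈ -0.065.
|E_p| < 1: demand is inelastic.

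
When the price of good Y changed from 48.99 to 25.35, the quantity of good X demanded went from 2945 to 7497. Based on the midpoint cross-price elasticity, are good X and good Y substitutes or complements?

complements

%ΔQ_x = (7497 − 2945)/[(2945+7497)/2] = 4552/5221 ≈ 0.8719.
%ΔP_y = (25.35 − 48.99)/[(48.99+25.35)/2] ≈ -0.6360.
E_xy = 0.8719/-0.6360 ≈ -1.371.
E_xy < 0, so the goods are complements.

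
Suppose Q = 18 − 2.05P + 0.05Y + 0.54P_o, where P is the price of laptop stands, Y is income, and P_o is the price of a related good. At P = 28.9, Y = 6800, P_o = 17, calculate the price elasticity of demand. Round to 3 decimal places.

Evaluating quantity at (P, Y, P_o) gives Q = 18 − 2.05(28.9) + 0.05(6800) + 0.54(17) = 18 − 59.245 + 340 + 9.18 = 307.935.
∂Q/∂P = −2.05, so E_p = (−2.05)·(28.9/307.935) ≈ -0.192.
|E_p| < 1: demand is inelastic.

-0.192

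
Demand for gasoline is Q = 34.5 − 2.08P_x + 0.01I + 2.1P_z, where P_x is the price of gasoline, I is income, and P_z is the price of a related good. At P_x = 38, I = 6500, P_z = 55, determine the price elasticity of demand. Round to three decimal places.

-0.581

Q = 34.5 − 2.08(38) + 0.01(6500) + 2.1(55) = 34.5 − 79.04 + 65 + 115.5 = 135.96.
∂Q/∂P_x = −2.08, so E_p = (−2.08)·(38/135.96) ≈ -0.581.
|E_p| < 1: demand is inelastic.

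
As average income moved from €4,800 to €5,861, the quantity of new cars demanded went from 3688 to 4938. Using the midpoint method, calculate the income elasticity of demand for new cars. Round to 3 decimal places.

1.456

%ΔQ = (4938 − 3688)/[(3688+4938)/2] = 1250/4313 ≈ 0.2898.
%ΔM = (5,861 − 4,800)/[(4,800+5,861)/2] = 1061/5330.5 ≈ 0.1990.
E_I = %ΔQ/%ΔM ≈ 1.456.
E_I > 1: normal good (luxury).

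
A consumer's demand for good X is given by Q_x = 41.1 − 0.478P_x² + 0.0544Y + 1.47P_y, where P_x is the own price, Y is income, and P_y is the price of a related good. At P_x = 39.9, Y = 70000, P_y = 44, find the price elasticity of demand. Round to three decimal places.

-0.483

Substituting, Q_x = 41.1 − 0.478(39.9)² + 0.0544(70000) + 1.47(44) = 41.1 − 760.9808 + 3808 + 64.68 = 3152.7992.
∂Q_x/∂P_x = −2·0.478·P_x = -38.1444, so E_p = -38.1444·(39.9/3152.7992) ≈ -0.483.
|E_p| < 1: demand is inelastic.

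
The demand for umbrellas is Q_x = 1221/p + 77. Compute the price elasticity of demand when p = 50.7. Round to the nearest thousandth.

-0.238

At p = 50.7, Q_x = 101.0828.
dQ_x/dp = −1221/p² = −0.475.
Point elasticity E = (dQ_x/dp)·(p/Q_x) = -0.475 × 50.7/101.0828 ≈ -0.238.
|E| < 1, so demand is inelastic at this price.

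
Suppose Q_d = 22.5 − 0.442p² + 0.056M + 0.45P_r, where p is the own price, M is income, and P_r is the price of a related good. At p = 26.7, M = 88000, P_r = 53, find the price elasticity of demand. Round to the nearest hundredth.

Q_d = 22.5 − 0.442(26.7)² + 0.056(88000) + 0.45(53) = 22.5 − 315.0974 + 4928 + 23.85 = 4659.2526.
∂Q_d/∂p = −2·0.442·p = -23.6028, so E_p = -23.6028·(26.7/4659.2526) ≈ -0.14.
|E_p| < 1: demand is inelastic.

-0.14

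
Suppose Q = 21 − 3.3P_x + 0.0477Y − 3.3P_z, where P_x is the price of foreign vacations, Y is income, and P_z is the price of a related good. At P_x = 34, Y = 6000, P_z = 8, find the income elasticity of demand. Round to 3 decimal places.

Evaluating quantity at (P_x, Y, P_z) gives Q = 21 − 3.3(34) + 0.0477(6000) − 3.3(8) = 21 − 112.2 + 286.2 − 26.4 = 168.6.
∂Q/∂Y = +0.0477, so E_I = 0.0477·(6000/168.6) ≈ 1.698.
E_I > 1: normal good (luxury).

1.698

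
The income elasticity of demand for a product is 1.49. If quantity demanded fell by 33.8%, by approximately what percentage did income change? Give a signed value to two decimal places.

-22.68

%ΔQ ≈ E × %ΔI ⇒ %ΔI = %ΔQ / E = (-33.8%)/(1.49) ≈ -22.68%.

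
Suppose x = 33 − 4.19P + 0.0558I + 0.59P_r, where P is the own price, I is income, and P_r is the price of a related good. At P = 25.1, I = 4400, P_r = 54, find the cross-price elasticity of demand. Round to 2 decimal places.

Evaluating quantity at (P, I, P_r) gives x = 33 − 4.19(25.1) + 0.0558(4400) + 0.59(54) = 33 − 105.169 + 245.52 + 31.86 = 205.211.
∂x/∂P_r = +0.59, so E_xy = 0.59·(54/205.211) ≈ 0.16.
E_xy > 0: the goods are substitutes.

0.16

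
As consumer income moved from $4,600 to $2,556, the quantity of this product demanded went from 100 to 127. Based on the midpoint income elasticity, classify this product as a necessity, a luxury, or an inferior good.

inferior

%ΔQ = (127 − 100)/[(100+127)/2] = 27/113.5 ≈ 0.2379.
%ΔI = (2,556 − 4,600)/[(4,600+2,556)/2] = -2044/3578 ≈ -0.5713.
E_I = %ΔQ/%ΔI ≈ -0.416.
E_I < 0: inferior good.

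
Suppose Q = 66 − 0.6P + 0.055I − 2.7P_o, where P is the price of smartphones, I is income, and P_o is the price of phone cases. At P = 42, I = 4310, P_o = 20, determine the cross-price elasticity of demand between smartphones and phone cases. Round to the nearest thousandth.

Substituting, Q = 66 − 0.6(42) + 0.055(4310) − 2.7(20) = 66 − 25.2 + 237.05 − 54 = 223.85.
∂Q/∂P_o = −2.7, so E_xy = -2.7·(20/223.85) ≈ -0.241.
E_xy < 0: the goods are complements.

-0.241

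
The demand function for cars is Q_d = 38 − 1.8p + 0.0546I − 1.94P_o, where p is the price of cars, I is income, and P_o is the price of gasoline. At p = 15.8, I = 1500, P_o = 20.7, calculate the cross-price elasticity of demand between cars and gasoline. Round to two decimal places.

At the given point, Q_d = 38 − 1.8(15.8) + 0.0546(1500) − 1.94(20.7) = 38 − 28.44 + 81.9 − 40.158 = 51.302.
∂Q_d/∂P_o = −1.94, so E_xy = -1.94·(20.7/51.302) ≈ -0.78.
E_xy < 0: the goods are complements.

-0.78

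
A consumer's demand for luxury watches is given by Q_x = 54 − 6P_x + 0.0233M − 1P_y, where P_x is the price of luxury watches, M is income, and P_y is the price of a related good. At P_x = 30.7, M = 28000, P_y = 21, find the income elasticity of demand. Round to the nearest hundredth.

1.30

Q_x = 54 − 6(30.7) + 0.0233(28000) − 1(21) = 54 − 184.2 + 652.4 − 21 = 501.2.
∂Q_x/∂M = +0.0233, so E_I = 0.0233·(28000/501.2) ≈ 1.30.
E_I > 1: normal good (luxury).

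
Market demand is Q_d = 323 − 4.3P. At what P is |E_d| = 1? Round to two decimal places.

For linear demand Q_d = a − bP, E = −bP/(a − bP). |E| = 1 ⇒ bP = a − bP ⇒ P = a/(2b).
P = 323/(2·4.3) ≈ 37.56.

37.56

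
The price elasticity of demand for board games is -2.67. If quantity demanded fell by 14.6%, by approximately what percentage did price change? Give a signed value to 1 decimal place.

5.5

%ΔQ ≈ E × %ΔP ⇒ %ΔP = %ΔQ / E = (-14.6%)/(-2.67) ≈ 5.5%.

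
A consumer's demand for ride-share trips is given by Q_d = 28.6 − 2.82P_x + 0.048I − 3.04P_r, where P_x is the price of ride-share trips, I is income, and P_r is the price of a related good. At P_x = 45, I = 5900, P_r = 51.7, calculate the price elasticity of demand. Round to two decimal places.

-4.58

Evaluating quantity at (P_x, I, P_r) gives Q_d = 28.6 − 2.82(45) + 0.048(5900) − 3.04(51.7) = 28.6 − 126.9 + 283.2 − 157.168 = 27.732.
∂Q_d/∂P_x = −2.82, so E_p = (−2.82)·(45/27.732) ≈ -4.58.
|E_p| > 1: demand is elastic.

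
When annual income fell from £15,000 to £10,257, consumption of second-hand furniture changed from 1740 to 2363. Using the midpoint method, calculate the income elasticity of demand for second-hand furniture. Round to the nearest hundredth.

%ΔQ = (2363 − 1740)/[(1740+2363)/2] = 623/2051.5 ≈ 0.3037.
%ΔY = (10,257 − 15,000)/[(15,000+10,257)/2] = -4743/12628.5 ≈ -0.3756.
E_I = %ΔQ/%ΔY ≈ -0.81.
E_I < 0: inferior good.

-0.81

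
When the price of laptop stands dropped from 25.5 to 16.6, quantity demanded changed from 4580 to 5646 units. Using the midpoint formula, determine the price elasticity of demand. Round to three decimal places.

%Δq = (5646 − 4580)/[(4580 + 5646)/2] = 1066/5113 ≈ 0.2085.
%Δp = (16.6 − 25.5)/[(25.5 + 16.6)/2] = -8.9/21.05 ≈ -0.4228.
Arc elasticity E = %Δq/%Δp ≈ 0.2085/-0.4228 ≈ -0.493.
|E| < 1: demand is inelastic over this range.

-0.493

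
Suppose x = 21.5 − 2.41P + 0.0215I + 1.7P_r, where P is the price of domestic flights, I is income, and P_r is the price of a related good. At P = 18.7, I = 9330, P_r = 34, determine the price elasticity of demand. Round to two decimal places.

-0.19

First evaluate x: 21.5 − 2.41(18.7) + 0.0215(9330) + 1.7(34) = 21.5 − 45.067 + 200.595 + 57.8 = 234.828.
∂x/∂P = −2.41, so E_p = (−2.41)·(18.7/234.828) ≈ -0.19.
|E_p| < 1: demand is inelastic.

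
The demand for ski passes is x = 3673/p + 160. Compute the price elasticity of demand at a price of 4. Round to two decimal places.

-0.85

At p = 4, x = 1078.25.
dx/dp = −3673/p² = −229.5625.
Point elasticity E = (dx/dp)·(p/x) = -229.5625 × 4/1078.25 ≈ -0.85.
|E| < 1, so demand is inelastic at this price.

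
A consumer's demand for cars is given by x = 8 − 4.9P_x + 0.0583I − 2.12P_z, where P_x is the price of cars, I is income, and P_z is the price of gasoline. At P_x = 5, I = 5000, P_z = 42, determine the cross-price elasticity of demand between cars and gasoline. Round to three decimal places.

Evaluating quantity at (P_x, I, P_z) gives x = 8 − 4.9(5) + 0.0583(5000) − 2.12(42) = 8 − 24.5 + 291.5 − 89.04 = 185.96.
∂x/∂P_z = −2.12, so E_xy = -2.12·(42/185.96) ≈ -0.479.
E_xy < 0: the goods are complements.

-0.479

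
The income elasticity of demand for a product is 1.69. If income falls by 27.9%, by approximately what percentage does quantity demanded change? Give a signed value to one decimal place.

-47.2

%ΔQ ≈ E × %ΔI = (1.69) × (-27.9%) ≈ -47.2%.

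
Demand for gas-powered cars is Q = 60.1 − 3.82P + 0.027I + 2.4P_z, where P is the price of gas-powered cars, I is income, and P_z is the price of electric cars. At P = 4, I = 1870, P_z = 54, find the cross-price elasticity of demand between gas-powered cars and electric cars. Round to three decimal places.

0.576

First evaluate Q: 60.1 − 3.82(4) + 0.027(1870) + 2.4(54) = 60.1 − 15.28 + 50.49 + 129.6 = 224.91.
∂Q/∂P_z = +2.4, so E_xy = 2.4·(54/224.91) ≈ 0.576.
E_xy > 0: the goods are substitutes.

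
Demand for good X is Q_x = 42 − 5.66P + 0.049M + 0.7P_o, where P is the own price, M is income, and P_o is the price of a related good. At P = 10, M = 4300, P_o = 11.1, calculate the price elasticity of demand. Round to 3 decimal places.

-0.278

Q_x = 42 − 5.66(10) + 0.049(4300) + 0.7(11.1) = 42 − 56.6 + 210.7 + 7.77 = 203.87.
∂Q_x/∂P = −5.66, so E_p = (−5.66)·(10/203.87) ≈ -0.278.
|E_p| < 1: demand is inelastic.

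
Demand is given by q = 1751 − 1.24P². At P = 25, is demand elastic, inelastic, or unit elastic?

elastic

At P = 25, q = 976.
dq/dP = −2·1.24·P = −62.
Point elasticity E = (dq/dP)·(P/q) = -62 × 25/976 ≈ -1.588.
|E| ≈ 1.588 > 1, so demand is elastic.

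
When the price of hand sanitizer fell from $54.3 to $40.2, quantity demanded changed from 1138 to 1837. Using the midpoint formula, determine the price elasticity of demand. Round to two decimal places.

%Δq = (1837 − 1138)/[(1138 + 1837)/2] = 699/1487.5 ≈ 0.4699.
%ΔP = (40.2 − 54.3)/[(54.3 + 40.2)/2] = -14.1/47.25 ≈ -0.2984.
Arc elasticity E = %Δq/%ΔP ≈ 0.4699/-0.2984 ≈ -1.57.
|E| > 1: demand is elastic over this range.

-1.57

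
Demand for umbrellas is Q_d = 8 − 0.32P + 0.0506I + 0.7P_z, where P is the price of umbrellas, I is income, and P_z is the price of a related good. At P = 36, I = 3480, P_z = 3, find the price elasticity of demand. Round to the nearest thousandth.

At the given point, Q_d = 8 − 0.32(36) + 0.0506(3480) + 0.7(3) = 8 − 11.52 + 176.088 + 2.1 = 174.668.
∂Q_d/∂P = −0.32, so E_p = (−0.32)·(36/174.668) ≈ -0.066.
|E_p| < 1: demand is inelastic.

-0.066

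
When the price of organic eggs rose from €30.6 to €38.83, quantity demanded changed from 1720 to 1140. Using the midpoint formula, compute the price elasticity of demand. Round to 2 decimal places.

%ΔQ = (1140 − 1720)/[(1720 + 1140)/2] = -580/1430 ≈ -0.4056.
%ΔP = (38.83 − 30.6)/[(30.6 + 38.83)/2] = 8.23/34.715 ≈ 0.2371.
Arc elasticity E = %ΔQ/%ΔP ≈ -0.4056/0.2371 ≈ -1.71.
|E| > 1: demand is elastic over this range.

-1.71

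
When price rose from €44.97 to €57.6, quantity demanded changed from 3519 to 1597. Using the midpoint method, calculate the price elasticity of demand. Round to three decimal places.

%Δq = (1597 − 3519)/[(3519 + 1597)/2] = -1922/2558 ≈ -0.7514.
%ΔP = (57.6 − 44.97)/[(44.97 + 57.6)/2] = 12.63/51.285 ≈ 0.2463.
Arc elasticity E = %Δq/%ΔP ≈ -0.7514/0.2463 ≈ -3.051.
|E| > 1: demand is elastic over this range.

-3.051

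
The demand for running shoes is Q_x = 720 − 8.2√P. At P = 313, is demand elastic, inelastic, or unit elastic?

inelastic

At P = 313, Q_x = 574.9272.
dQ_x/dP = −8.2/(2√P) = −8.2/(2·17.6918).
Point elasticity E = (dQ_x/dP)·(P/Q_x) = -0.2317 × 313/574.9272 ≈ -0.126.
|E| ≈ 0.126 < 1, so demand is inelastic.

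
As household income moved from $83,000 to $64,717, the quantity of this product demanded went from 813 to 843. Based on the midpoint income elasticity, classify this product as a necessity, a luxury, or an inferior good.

inferior

%ΔQ = (843 − 813)/[(813+843)/2] = 30/828 ≈ 0.0362.
%ΔI = (64,717 − 83,000)/[(83,000+64,717)/2] = -18283/73858.5 ≈ -0.2475.
E_I = %ΔQ/%ΔI ≈ -0.146.
E_I < 0: inferior good.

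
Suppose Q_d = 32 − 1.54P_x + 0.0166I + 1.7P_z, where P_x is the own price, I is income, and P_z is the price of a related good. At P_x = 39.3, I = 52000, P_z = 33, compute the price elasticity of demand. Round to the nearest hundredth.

First evaluate Q_d: 32 − 1.54(39.3) + 0.0166(52000) + 1.7(33) = 32 − 60.522 + 863.2 + 56.1 = 890.778.
∂Q_d/∂P_x = −1.54, so E_p = (−1.54)·(39.3/890.778) ≈ -0.07.
|E_p| < 1: demand is inelastic.

-0.07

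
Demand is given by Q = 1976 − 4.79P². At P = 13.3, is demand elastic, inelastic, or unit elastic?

elastic

At P = 13.3, Q = 1128.6969.
dQ/dP = −2·4.79·P = −127.414.
Point elasticity E = (dQ/dP)·(P/Q) = -127.414 × 13.3/1128.6969 ≈ -1.501.
|E| ≈ 1.501 > 1, so demand is elastic.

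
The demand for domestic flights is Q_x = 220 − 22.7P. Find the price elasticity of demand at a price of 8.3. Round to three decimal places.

At P = 8.3, Q_x = 31.59.
dQ_x/dP = −22.7.
Point elasticity E = (dQ_x/dP)·(P/Q_x) = -22.7 × 8.3/31.59 ≈ -5.964.
|E| > 1, so demand is elastic at this price.

-5.964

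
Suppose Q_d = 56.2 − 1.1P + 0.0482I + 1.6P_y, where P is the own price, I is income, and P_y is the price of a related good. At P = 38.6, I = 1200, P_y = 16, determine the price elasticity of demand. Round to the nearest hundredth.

-0.44

At the given point, Q_d = 56.2 − 1.1(38.6) + 0.0482(1200) + 1.6(16) = 56.2 − 42.46 + 57.84 + 25.6 = 97.18.
∂Q_d/∂P = −1.1, so E_p = (−1.1)·(38.6/97.18) ≈ -0.44.
|E_p| < 1: demand is inelastic.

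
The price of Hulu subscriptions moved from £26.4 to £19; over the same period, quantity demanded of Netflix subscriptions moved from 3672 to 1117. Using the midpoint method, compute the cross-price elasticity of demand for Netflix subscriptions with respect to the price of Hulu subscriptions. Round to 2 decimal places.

3.27

%ΔQ_x = (1117 − 3672)/[(3672+1117)/2] = -2555/2394.5 ≈ -1.0670.
%ΔP_y = (19 − 26.4)/[(26.4+19)/2] ≈ -0.3260.
E_xy = -1.0670/-0.3260 ≈ 3.27.
E_xy > 0, so Netflix subscriptions and Hulu subscriptions are substitutes.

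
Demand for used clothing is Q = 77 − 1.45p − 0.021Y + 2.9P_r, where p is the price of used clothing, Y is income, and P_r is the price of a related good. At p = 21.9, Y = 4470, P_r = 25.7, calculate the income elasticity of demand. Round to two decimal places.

-3.62

Evaluating quantity at (p, Y, P_r) gives Q = 77 − 1.45(21.9) − 0.021(4470) + 2.9(25.7) = 77 − 31.755 − 93.87 + 74.53 = 25.905.
∂Q/∂Y = −0.021, so E_I = -0.021·(4470/25.905) ≈ -3.62.
E_I < 0: inferior good.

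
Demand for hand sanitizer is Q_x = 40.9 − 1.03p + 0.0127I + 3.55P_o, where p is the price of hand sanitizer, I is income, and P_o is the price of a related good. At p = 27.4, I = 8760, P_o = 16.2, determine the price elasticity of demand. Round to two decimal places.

-0.16

Q_x = 40.9 − 1.03(27.4) + 0.0127(8760) + 3.55(16.2) = 40.9 − 28.222 + 111.252 + 57.51 = 181.44.
∂Q_x/∂p = −1.03, so E_p = (−1.03)·(27.4/181.44) ≈ -0.16.
|E_p| < 1: demand is inelastic.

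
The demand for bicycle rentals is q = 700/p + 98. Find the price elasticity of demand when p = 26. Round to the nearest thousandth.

-0.216

At p = 26, q = 124.9231.
dq/dp = −700/p² = −1.0355.
Point elasticity E = (dq/dp)·(p/q) = -1.0355 × 26/124.9231 ≈ -0.216.
|E| < 1, so demand is inelastic at this price.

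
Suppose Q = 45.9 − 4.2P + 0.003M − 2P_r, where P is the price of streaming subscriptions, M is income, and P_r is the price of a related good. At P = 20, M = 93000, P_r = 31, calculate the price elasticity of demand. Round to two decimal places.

Substituting, Q = 45.9 − 4.2(20) + 0.003(93000) − 2(31) = 45.9 − 84 + 279 − 62 = 178.9.
∂Q/∂P = −4.2, so E_p = (−4.2)·(20/178.9) ≈ -0.47.
|E_p| < 1: demand is inelastic.

-0.47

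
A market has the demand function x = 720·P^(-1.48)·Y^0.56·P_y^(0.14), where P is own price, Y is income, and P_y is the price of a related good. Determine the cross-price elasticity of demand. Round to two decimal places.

For a Cobb–Douglas (constant-elasticity) form x = A·P_y^α·…, the elasticity with respect to P_y equals the exponent α at every point.
Here the exponent on P_y is 0.14, so the cross-price elasticity of demand is 0.14.

0.14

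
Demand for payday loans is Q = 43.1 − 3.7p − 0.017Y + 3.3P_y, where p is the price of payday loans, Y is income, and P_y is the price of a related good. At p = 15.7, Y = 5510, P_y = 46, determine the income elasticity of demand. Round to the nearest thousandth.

-2.171

First evaluate Q: 43.1 − 3.7(15.7) − 0.017(5510) + 3.3(46) = 43.1 − 58.09 − 93.67 + 151.8 = 43.14.
∂Q/∂Y = −0.017, so E_I = -0.017·(5510/43.14) ≈ -2.171.
E_I < 0: inferior good.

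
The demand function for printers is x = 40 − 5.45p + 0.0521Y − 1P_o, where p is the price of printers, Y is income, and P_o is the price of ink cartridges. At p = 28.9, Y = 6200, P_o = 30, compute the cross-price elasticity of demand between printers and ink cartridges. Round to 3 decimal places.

-0.171

At the given point, x = 40 − 5.45(28.9) + 0.0521(6200) − 1(30) = 40 − 157.505 + 323.02 − 30 = 175.515.
∂x/∂P_o = −1, so E_xy = -1·(30/175.515) ≈ -0.171.
E_xy < 0: the goods are complements.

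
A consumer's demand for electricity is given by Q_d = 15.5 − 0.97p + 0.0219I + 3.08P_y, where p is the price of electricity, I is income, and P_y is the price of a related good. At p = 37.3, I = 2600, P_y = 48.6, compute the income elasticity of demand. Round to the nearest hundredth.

Evaluating quantity at (p, I, P_y) gives Q_d = 15.5 − 0.97(37.3) + 0.0219(2600) + 3.08(48.6) = 15.5 − 36.181 + 56.94 + 149.688 = 185.947.
∂Q_d/∂I = +0.0219, so E_I = 0.0219·(2600/185.947) ≈ 0.31.
E_I ∈ (0,1): normal good (necessity).

0.31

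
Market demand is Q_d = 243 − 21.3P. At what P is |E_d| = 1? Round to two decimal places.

For linear demand Q_d = a − bP, E = −bP/(a − bP). |E| = 1 ⇒ bP = a − bP ⇒ P = a/(2b).
P = 243/(2·21.3) ≈ 5.70.

5.70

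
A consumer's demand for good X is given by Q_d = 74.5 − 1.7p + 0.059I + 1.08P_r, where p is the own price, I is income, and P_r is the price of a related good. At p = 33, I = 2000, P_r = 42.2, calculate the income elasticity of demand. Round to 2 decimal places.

At the given point, Q_d = 74.5 − 1.7(33) + 0.059(2000) + 1.08(42.2) = 74.5 − 56.1 + 118 + 45.576 = 181.976.
∂Q_d/∂I = +0.059, so E_I = 0.059·(2000/181.976) ≈ 0.65.
E_I ∈ (0,1): normal good (necessity).

0.65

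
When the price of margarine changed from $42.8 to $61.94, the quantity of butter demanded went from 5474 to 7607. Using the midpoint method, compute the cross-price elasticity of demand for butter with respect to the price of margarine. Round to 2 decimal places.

%ΔQ_x = (7607 − 5474)/[(5474+7607)/2] = 2133/6540.5 ≈ 0.3261.
%ΔP_y = (61.94 − 42.8)/[(42.8+61.94)/2] ≈ 0.3655.
E_xy = 0.3261/0.3655 ≈ 0.89.
E_xy > 0, so butter and margarine are substitutes.

0.89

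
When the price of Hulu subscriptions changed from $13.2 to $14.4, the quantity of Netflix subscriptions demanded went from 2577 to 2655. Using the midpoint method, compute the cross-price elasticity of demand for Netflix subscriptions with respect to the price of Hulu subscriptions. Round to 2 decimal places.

%ΔQ_x = (2655 − 2577)/[(2577+2655)/2] = 78/2616 ≈ 0.0298.
%ΔP_y = (14.4 − 13.2)/[(13.2+14.4)/2] ≈ 0.0870.
E_xy = 0.0298/0.0870 ≈ 0.34.
E_xy > 0, so Netflix subscriptions and Hulu subscriptions are substitutes.

0.34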